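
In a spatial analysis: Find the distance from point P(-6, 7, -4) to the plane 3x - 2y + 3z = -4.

distance = |a·x₀ + b·y₀ + c·z₀ - d| / √(a² + b² + c²)
  = |3·(-6) + (-2)·7 + 3·(-4) - (-4)| / √(3² + (-2)² + 3²)
  = |-18 - 14 - 12 + 4| / √(9 + 4 + 9)
  = |-40| / √22
  = 40 / 4.69
  ≈ 8.528

8.528


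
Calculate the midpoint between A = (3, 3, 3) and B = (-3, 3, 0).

M = ((x₁+x₂)/2, (y₁+y₂)/2, (z₁+z₂)/2)
  = ((3 - 3)/2, (3 + 3)/2, (3 + 0)/2)
  = (0/2, 6/2, 3/2)
  = (0, 3, 1.5)

(0, 3, 1.5)


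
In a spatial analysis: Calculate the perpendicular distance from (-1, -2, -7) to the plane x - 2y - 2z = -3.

distance = |a·x₀ + b·y₀ + c·z₀ - d| / √(a² + b² + c²)
  = |1·(-1) + (-2)·(-2) + (-2)·(-7) - (-3)| / √(1² + (-2)² + (-2)²)
  = |-1 + 4 + 14 + 3| / √(1 + 4 + 4)
  = |20| / √9
  = 20 / 3
  ≈ 6.667

6.667


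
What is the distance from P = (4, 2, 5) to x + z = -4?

distance = |a·x₀ + b·y₀ + c·z₀ - d| / √(a² + b² + c²)
  = |1·4 + 0·2 + 1·5 - (-4)| / √(1² + 0² + 1²)
  = |4 + 0 + 5 + 4| / √(1 + 0 + 1)
  = |13| / √2
  = 13 / 1.414
  ≈ 9.192

9.192


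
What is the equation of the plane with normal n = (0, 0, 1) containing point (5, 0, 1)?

The plane through P with normal n = (a, b, c) satisfies n·(r - P) = 0,
i.e. ax + by + cz = a·x₀ + b·y₀ + c·z₀.
d = 0·5 + 0·0 + 1·1
  = 0 + 0 + 1
  = 1
Equation: z = 1

z = 1


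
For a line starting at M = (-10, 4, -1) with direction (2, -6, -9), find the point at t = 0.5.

P(t) = M + t·d
  = (-10 + 2·0.5, 4 + (-6)·0.5, -1 + (-9)·0.5)
  = (-10 + 1, 4 - 3, -1 - 4.5)
  = (-9, 1, -5.5)

(-9, 1, -5.5)


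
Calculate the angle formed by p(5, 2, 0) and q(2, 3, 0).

p·q = 5·2 + 2·3 + 0·0 = 10 + 6 + 0 = 16
|p| = √(5² + 2² + 0²) = √29 ≈ 5.385
|q| = √(2² + 3² + 0²) = √13 ≈ 3.606
cos θ = (p·q)/(|p||q|) = 16/(5.385·3.606) ≈ 0.824
θ = arccos(0.824) ≈ 34.51°

34.51°


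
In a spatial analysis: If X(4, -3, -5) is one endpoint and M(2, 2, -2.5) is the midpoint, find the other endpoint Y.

Y = 2M - X
  = (2·2 - 4, 2·2 - (-3), 2·(-2.5) - (-5))
  = (4 - 4, 4 + 3, -5 + 5)
  = (0, 7, 0)

(0, 7, 0)


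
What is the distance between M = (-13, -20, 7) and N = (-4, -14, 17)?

d = √[(x₂-x₁)² + (y₂-y₁)² + (z₂-z₁)²]
  = √[9² + 6² + 10²]
  = √[81 + 36 + 100]
  = √217
  ≈ 14.73

14.73


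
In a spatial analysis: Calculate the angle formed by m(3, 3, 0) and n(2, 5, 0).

m·n = 3·2 + 3·5 + 0·0 = 6 + 15 + 0 = 21
|m| = √(3² + 3² + 0²) = √18 ≈ 4.243
|n| = √(2² + 5² + 0²) = √29 ≈ 5.385
cos θ = (m·n)/(|m||n|) = 21/(4.243·5.385) ≈ 0.9191
θ = arccos(0.9191) ≈ 23.2°

23.2°


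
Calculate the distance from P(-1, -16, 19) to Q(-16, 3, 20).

d = √[(x₂-x₁)² + (y₂-y₁)² + (z₂-z₁)²]
  = √[(-15)² + 19² + 1²]
  = √[225 + 361 + 1]
  = √587
  ≈ 24.23

24.23


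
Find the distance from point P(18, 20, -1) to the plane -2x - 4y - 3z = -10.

distance = |a·x₀ + b·y₀ + c·z₀ - d| / √(a² + b² + c²)
  = |(-2)·18 + (-4)·20 + (-3)·(-1) - (-10)| / √((-2)² + (-4)² + (-3)²)
  = |-36 - 80 + 3 + 10| / √(4 + 16 + 9)
  = |-103| / √29
  = 103 / 5.385
  ≈ 19.13

19.13


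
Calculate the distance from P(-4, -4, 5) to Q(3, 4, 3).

d = √[(x₂-x₁)² + (y₂-y₁)² + (z₂-z₁)²]
  = √[7² + 8² + (-2)²]
  = √[49 + 64 + 4]
  = √117
  ≈ 10.82

10.82


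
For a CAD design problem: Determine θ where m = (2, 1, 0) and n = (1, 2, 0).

m·n = 2·1 + 1·2 + 0·0 = 2 + 2 + 0 = 4
|m| = √(2² + 1² + 0²) = √5 ≈ 2.236
|n| = √(1² + 2² + 0²) = √5 ≈ 2.236
cos θ = (m·n)/(|m||n|) = 4/(2.236·2.236) ≈ 0.8
θ = arccos(0.8) ≈ 36.87°

36.87°


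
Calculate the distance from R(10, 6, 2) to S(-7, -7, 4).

d = √[(x₂-x₁)² + (y₂-y₁)² + (z₂-z₁)²]
  = √[(-17)² + (-13)² + 2²]
  = √[289 + 169 + 4]
  = √462
  ≈ 21.49

21.49


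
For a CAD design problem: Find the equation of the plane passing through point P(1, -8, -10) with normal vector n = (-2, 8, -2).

The plane through P with normal n = (a, b, c) satisfies n·(r - P) = 0,
i.e. ax + by + cz = a·x₀ + b·y₀ + c·z₀.
d = (-2)·1 + 8·(-8) + (-2)·(-10)
  = -2 - 64 + 20
  = -46
Equation: -2x + 8y - 2z = -46

-2x + 8y - 2z = -46


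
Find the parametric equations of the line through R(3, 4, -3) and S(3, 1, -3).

Direction vector d = S - R = (3 - 3, 1 - 4, -3 + 3) = (0, -3, 0)
Parametric form r = R + t·d:
x = 3, y = 4 - 3t, z = -3

x = 3, y = 4 - 3t, z = -3


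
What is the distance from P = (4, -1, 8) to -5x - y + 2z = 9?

distance = |a·x₀ + b·y₀ + c·z₀ - d| / √(a² + b² + c²)
  = |(-5)·4 + (-1)·(-1) + 2·8 - 9| / √((-5)² + (-1)² + 2²)
  = |-20 + 1 + 16 - 9| / √(25 + 1 + 4)
  = |-12| / √30
  = 12 / 5.477
  ≈ 2.191

2.191


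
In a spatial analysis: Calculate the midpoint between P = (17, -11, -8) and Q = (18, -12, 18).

M = ((x₁+x₂)/2, (y₁+y₂)/2, (z₁+z₂)/2)
  = ((17 + 18)/2, (-11 - 12)/2, (-8 + 18)/2)
  = (35/2, -23/2, 10/2)
  = (17.5, -11.5, 5)

(17.5, -11.5, 5)


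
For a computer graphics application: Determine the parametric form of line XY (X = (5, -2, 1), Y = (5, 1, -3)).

Direction vector d = Y - X = (5 - 5, 1 + 2, -3 - 1) = (0, 3, -4)
Parametric form r = X + t·d:
x = 5, y = -2 + 3t, z = 1 - 4t

x = 5, y = -2 + 3t, z = 1 - 4t


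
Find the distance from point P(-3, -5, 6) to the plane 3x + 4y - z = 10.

distance = |a·x₀ + b·y₀ + c·z₀ - d| / √(a² + b² + c²)
  = |3·(-3) + 4·(-5) + (-1)·6 - 10| / √(3² + 4² + (-1)²)
  = |-9 - 20 - 6 - 10| / √(9 + 16 + 1)
  = |-45| / √26
  = 45 / 5.099
  ≈ 8.825

8.825


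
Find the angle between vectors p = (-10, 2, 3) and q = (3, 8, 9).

p·q = (-10)·3 + 2·8 + 3·9 = -30 + 16 + 27 = 13
|p| = √((-10)² + 2² + 3²) = √113 ≈ 10.63
|q| = √(3² + 8² + 9²) = √154 ≈ 12.41
cos θ = (p·q)/(|p||q|) = 13/(10.63·12.41) ≈ 0.09855
θ = arccos(0.09855) ≈ 84.34°

84.34°


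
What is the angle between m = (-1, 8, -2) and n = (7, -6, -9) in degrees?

m·n = (-1)·7 + 8·(-6) + (-2)·(-9) = -7 - 48 + 18 = -37
|m| = √((-1)² + 8² + (-2)²) = √69 ≈ 8.307
|n| = √(7² + (-6)² + (-9)²) = √166 ≈ 12.88
cos θ = (m·n)/(|m||n|) = -37/(8.307·12.88) ≈ -0.3457
θ = arccos(-0.3457) ≈ 110.2°

110.2°


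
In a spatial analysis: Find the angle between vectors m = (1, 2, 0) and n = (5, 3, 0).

m·n = 1·5 + 2·3 + 0·0 = 5 + 6 + 0 = 11
|m| = √(1² + 2² + 0²) = √5 ≈ 2.236
|n| = √(5² + 3² + 0²) = √34 ≈ 5.831
cos θ = (m·n)/(|m||n|) = 11/(2.236·5.831) ≈ 0.8437
θ = arccos(0.8437) ≈ 32.47°

32.47°


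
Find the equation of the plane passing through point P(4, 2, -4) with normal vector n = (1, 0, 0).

The plane through P with normal n = (a, b, c) satisfies n·(r - P) = 0,
i.e. ax + by + cz = a·x₀ + b·y₀ + c·z₀.
d = 1·4 + 0·2 + 0·(-4)
  = 4 + 0 + 0
  = 4
Equation: x = 4

x = 4


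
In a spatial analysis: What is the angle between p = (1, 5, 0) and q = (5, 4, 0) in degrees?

p·q = 1·5 + 5·4 + 0·0 = 5 + 20 + 0 = 25
|p| = √(1² + 5² + 0²) = √26 ≈ 5.099
|q| = √(5² + 4² + 0²) = √41 ≈ 6.403
cos θ = (p·q)/(|p||q|) = 25/(5.099·6.403) ≈ 0.7657
θ = arccos(0.7657) ≈ 40.03°

40.03°


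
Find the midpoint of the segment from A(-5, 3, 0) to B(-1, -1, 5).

M = ((x₁+x₂)/2, (y₁+y₂)/2, (z₁+z₂)/2)
  = ((-5 - 1)/2, (3 - 1)/2, (0 + 5)/2)
  = (-6/2, 2/2, 5/2)
  = (-3, 1, 2.5)

(-3, 1, 2.5)


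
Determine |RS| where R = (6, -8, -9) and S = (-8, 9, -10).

d = √[(x₂-x₁)² + (y₂-y₁)² + (z₂-z₁)²]
  = √[(-14)² + 17² + (-1)²]
  = √[196 + 289 + 1]
  = √486
  ≈ 22.05

22.05


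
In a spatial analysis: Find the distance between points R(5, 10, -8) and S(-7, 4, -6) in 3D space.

d = √[(x₂-x₁)² + (y₂-y₁)² + (z₂-z₁)²]
  = √[(-12)² + (-6)² + 2²]
  = √[144 + 36 + 4]
  = √184
  ≈ 13.56

13.56


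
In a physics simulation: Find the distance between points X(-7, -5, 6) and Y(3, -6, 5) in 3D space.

d = √[(x₂-x₁)² + (y₂-y₁)² + (z₂-z₁)²]
  = √[10² + (-1)² + (-1)²]
  = √[100 + 1 + 1]
  = √102
  ≈ 10.1

10.1


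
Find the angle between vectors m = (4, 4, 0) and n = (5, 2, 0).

m·n = 4·5 + 4·2 + 0·0 = 20 + 8 + 0 = 28
|m| = √(4² + 4² + 0²) = √32 ≈ 5.657
|n| = √(5² + 2² + 0²) = √29 ≈ 5.385
cos θ = (m·n)/(|m||n|) = 28/(5.657·5.385) ≈ 0.9191
θ = arccos(0.9191) ≈ 23.2°

23.2°


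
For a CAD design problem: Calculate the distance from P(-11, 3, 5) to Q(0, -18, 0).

d = √[(x₂-x₁)² + (y₂-y₁)² + (z₂-z₁)²]
  = √[11² + (-21)² + (-5)²]
  = √[121 + 441 + 25]
  = √587
  ≈ 24.23

24.23


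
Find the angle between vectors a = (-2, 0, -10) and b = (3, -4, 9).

a·b = (-2)·3 + 0·(-4) + (-10)·9 = -6 + 0 - 90 = -96
|a| = √((-2)² + 0² + (-10)²) = √104 ≈ 10.2
|b| = √(3² + (-4)² + 9²) = √106 ≈ 10.3
cos θ = (a·b)/(|a||b|) = -96/(10.2·10.3) ≈ -0.9143
θ = arccos(-0.9143) ≈ 156.1°

156.1°


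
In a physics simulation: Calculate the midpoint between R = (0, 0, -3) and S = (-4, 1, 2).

M = ((x₁+x₂)/2, (y₁+y₂)/2, (z₁+z₂)/2)
  = ((0 - 4)/2, (0 + 1)/2, (-3 + 2)/2)
  = (-4/2, 1/2, -1/2)
  = (-2, 0.5, -0.5)

(-2, 0.5, -0.5)


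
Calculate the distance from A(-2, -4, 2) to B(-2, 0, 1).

d = √[(x₂-x₁)² + (y₂-y₁)² + (z₂-z₁)²]
  = √[0² + 4² + (-1)²]
  = √[0 + 16 + 1]
  = √17
  ≈ 4.123

4.123


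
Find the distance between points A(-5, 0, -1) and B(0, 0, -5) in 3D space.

d = √[(x₂-x₁)² + (y₂-y₁)² + (z₂-z₁)²]
  = √[5² + 0² + (-4)²]
  = √[25 + 0 + 16]
  = √41
  ≈ 6.403

6.403


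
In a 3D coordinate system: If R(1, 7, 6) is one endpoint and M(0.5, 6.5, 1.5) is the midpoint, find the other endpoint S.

S = 2M - R
  = (2·0.5 - 1, 2·6.5 - 7, 2·1.5 - 6)
  = (1 - 1, 13 - 7, 3 - 6)
  = (0, 6, -3)

(0, 6, -3)


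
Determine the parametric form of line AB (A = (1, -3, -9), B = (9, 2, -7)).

Direction vector d = B - A = (9 - 1, 2 + 3, -7 + 9) = (8, 5, 2)
Parametric form r = A + t·d:
x = 1 + 8t, y = -3 + 5t, z = -9 + 2t

x = 1 + 8t, y = -3 + 5t, z = -9 + 2t


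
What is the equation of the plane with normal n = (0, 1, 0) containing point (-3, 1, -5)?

The plane through P with normal n = (a, b, c) satisfies n·(r - P) = 0,
i.e. ax + by + cz = a·x₀ + b·y₀ + c·z₀.
d = 0·(-3) + 1·1 + 0·(-5)
  = 0 + 1 + 0
  = 1
Equation: y = 1

y = 1


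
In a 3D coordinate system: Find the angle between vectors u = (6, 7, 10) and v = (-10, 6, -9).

u·v = 6·(-10) + 7·6 + 10·(-9) = -60 + 42 - 90 = -108
|u| = √(6² + 7² + 10²) = √185 ≈ 13.6
|v| = √((-10)² + 6² + (-9)²) = √217 ≈ 14.73
cos θ = (u·v)/(|u||v|) = -108/(13.6·14.73) ≈ -0.539
θ = arccos(-0.539) ≈ 122.6°

122.6°


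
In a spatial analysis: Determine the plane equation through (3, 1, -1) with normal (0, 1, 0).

The plane through P with normal n = (a, b, c) satisfies n·(r - P) = 0,
i.e. ax + by + cz = a·x₀ + b·y₀ + c·z₀.
d = 0·3 + 1·1 + 0·(-1)
  = 0 + 1 + 0
  = 1
Equation: y = 1

y = 1


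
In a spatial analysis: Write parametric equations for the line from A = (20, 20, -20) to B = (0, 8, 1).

Direction vector d = B - A = (0 - 20, 8 - 20, 1 + 20) = (-20, -12, 21)
Parametric form r = A + t·d:
x = 20 - 20t, y = 20 - 12t, z = -20 + 21t

x = 20 - 20t, y = 20 - 12t, z = -20 + 21t


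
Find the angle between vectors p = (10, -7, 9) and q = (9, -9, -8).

p·q = 10·9 + (-7)·(-9) + 9·(-8) = 90 + 63 - 72 = 81
|p| = √(10² + (-7)² + 9²) = √230 ≈ 15.17
|q| = √(9² + (-9)² + (-8)²) = √226 ≈ 15.03
cos θ = (p·q)/(|p||q|) = 81/(15.17·15.03) ≈ 0.3553
θ = arccos(0.3553) ≈ 69.19°

69.19°


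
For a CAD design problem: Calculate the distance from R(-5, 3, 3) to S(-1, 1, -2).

d = √[(x₂-x₁)² + (y₂-y₁)² + (z₂-z₁)²]
  = √[4² + (-2)² + (-5)²]
  = √[16 + 4 + 25]
  = √45
  ≈ 6.708

6.708


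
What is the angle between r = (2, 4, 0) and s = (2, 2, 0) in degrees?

r·s = 2·2 + 4·2 + 0·0 = 4 + 8 + 0 = 12
|r| = √(2² + 4² + 0²) = √20 ≈ 4.472
|s| = √(2² + 2² + 0²) = √8 ≈ 2.828
cos θ = (r·s)/(|r||s|) = 12/(4.472·2.828) ≈ 0.9487
θ = arccos(0.9487) ≈ 18.43°

18.43°


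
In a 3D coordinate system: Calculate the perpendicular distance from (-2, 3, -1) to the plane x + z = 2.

distance = |a·x₀ + b·y₀ + c·z₀ - d| / √(a² + b² + c²)
  = |1·(-2) + 0·3 + 1·(-1) - 2| / √(1² + 0² + 1²)
  = |-2 + 0 - 1 - 2| / √(1 + 0 + 1)
  = |-5| / √2
  = 5 / 1.414
  ≈ 3.536

3.536


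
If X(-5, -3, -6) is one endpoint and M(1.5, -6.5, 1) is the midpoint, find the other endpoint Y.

Y = 2M - X
  = (2·1.5 - (-5), 2·(-6.5) - (-3), 2·1 - (-6))
  = (3 + 5, -13 + 3, 2 + 6)
  = (8, -10, 8)

(8, -10, 8)


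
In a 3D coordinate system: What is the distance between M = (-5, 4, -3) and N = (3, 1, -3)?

d = √[(x₂-x₁)² + (y₂-y₁)² + (z₂-z₁)²]
  = √[8² + (-3)² + 0²]
  = √[64 + 9 + 0]
  = √73
  ≈ 8.544

8.544


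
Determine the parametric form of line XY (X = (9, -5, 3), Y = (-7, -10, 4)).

Direction vector d = Y - X = (-7 - 9, -10 + 5, 4 - 3) = (-16, -5, 1)
Parametric form r = X + t·d:
x = 9 - 16t, y = -5 - 5t, z = 3 + t

x = 9 - 16t, y = -5 - 5t, z = 3 + t


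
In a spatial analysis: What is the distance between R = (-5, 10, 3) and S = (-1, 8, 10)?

d = √[(x₂-x₁)² + (y₂-y₁)² + (z₂-z₁)²]
  = √[4² + (-2)² + 7²]
  = √[16 + 4 + 49]
  = √69
  ≈ 8.307

8.307


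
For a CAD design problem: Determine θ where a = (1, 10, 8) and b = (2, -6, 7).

a·b = 1·2 + 10·(-6) + 8·7 = 2 - 60 + 56 = -2
|a| = √(1² + 10² + 8²) = √165 ≈ 12.85
|b| = √(2² + (-6)² + 7²) = √89 ≈ 9.434
cos θ = (a·b)/(|a||b|) = -2/(12.85·9.434) ≈ -0.0165
θ = arccos(-0.0165) ≈ 90.95°

90.95°


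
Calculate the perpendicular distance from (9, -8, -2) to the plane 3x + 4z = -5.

distance = |a·x₀ + b·y₀ + c·z₀ - d| / √(a² + b² + c²)
  = |3·9 + 0·(-8) + 4·(-2) - (-5)| / √(3² + 0² + 4²)
  = |27 + 0 - 8 + 5| / √(9 + 0 + 16)
  = |24| / √25
  = 24 / 5
  ≈ 4.8

4.8


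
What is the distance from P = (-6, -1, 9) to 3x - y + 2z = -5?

distance = |a·x₀ + b·y₀ + c·z₀ - d| / √(a² + b² + c²)
  = |3·(-6) + (-1)·(-1) + 2·9 - (-5)| / √(3² + (-1)² + 2²)
  = |-18 + 1 + 18 + 5| / √(9 + 1 + 4)
  = |6| / √14
  = 6 / 3.742
  ≈ 1.604

1.604


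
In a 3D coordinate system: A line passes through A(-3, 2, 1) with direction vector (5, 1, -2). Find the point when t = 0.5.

P(t) = A + t·d
  = (-3 + 5·0.5, 2 + 1·0.5, 1 + (-2)·0.5)
  = (-3 + 2.5, 2 + 0.5, 1 - 1)
  = (-0.5, 2.5, 0)

(-0.5, 2.5, 0)


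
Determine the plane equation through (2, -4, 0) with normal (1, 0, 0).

The plane through P with normal n = (a, b, c) satisfies n·(r - P) = 0,
i.e. ax + by + cz = a·x₀ + b·y₀ + c·z₀.
d = 1·2 + 0·(-4) + 0·0
  = 2 + 0 + 0
  = 2
Equation: x = 2

x = 2


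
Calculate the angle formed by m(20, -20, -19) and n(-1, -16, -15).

m·n = 20·(-1) + (-20)·(-16) + (-19)·(-15) = -20 + 320 + 285 = 585
|m| = √(20² + (-20)² + (-19)²) = √1161 ≈ 34.07
|n| = √((-1)² + (-16)² + (-15)²) = √482 ≈ 21.95
cos θ = (m·n)/(|m||n|) = 585/(34.07·21.95) ≈ 0.782
θ = arccos(0.782) ≈ 38.55°

38.55°


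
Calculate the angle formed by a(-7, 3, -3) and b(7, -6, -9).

a·b = (-7)·7 + 3·(-6) + (-3)·(-9) = -49 - 18 + 27 = -40
|a| = √((-7)² + 3² + (-3)²) = √67 ≈ 8.185
|b| = √(7² + (-6)² + (-9)²) = √166 ≈ 12.88
cos θ = (a·b)/(|a||b|) = -40/(8.185·12.88) ≈ -0.3793
θ = arccos(-0.3793) ≈ 112.3°

112.3°


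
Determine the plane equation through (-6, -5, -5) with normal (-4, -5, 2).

The plane through P with normal n = (a, b, c) satisfies n·(r - P) = 0,
i.e. ax + by + cz = a·x₀ + b·y₀ + c·z₀.
d = (-4)·(-6) + (-5)·(-5) + 2·(-5)
  = 24 + 25 - 10
  = 39
Equation: -4x - 5y + 2z = 39

-4x - 5y + 2z = 39


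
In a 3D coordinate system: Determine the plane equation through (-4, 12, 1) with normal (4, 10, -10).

The plane through P with normal n = (a, b, c) satisfies n·(r - P) = 0,
i.e. ax + by + cz = a·x₀ + b·y₀ + c·z₀.
d = 4·(-4) + 10·12 + (-10)·1
  = -16 + 120 - 10
  = 94
Equation: 4x + 10y - 10z = 94

4x + 10y - 10z = 94


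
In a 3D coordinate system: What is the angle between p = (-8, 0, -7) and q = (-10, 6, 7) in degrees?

p·q = (-8)·(-10) + 0·6 + (-7)·7 = 80 + 0 - 49 = 31
|p| = √((-8)² + 0² + (-7)²) = √113 ≈ 10.63
|q| = √((-10)² + 6² + 7²) = √185 ≈ 13.6
cos θ = (p·q)/(|p||q|) = 31/(10.63·13.6) ≈ 0.2144
θ = arccos(0.2144) ≈ 77.62°

77.62°


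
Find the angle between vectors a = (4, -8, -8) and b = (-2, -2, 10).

a·b = 4·(-2) + (-8)·(-2) + (-8)·10 = -8 + 16 - 80 = -72
|a| = √(4² + (-8)² + (-8)²) = √144 ≈ 12
|b| = √((-2)² + (-2)² + 10²) = √108 ≈ 10.39
cos θ = (a·b)/(|a||b|) = -72/(12·10.39) ≈ -0.5774
θ = arccos(-0.5774) ≈ 125.3°

125.3°


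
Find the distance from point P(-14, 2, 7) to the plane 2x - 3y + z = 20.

distance = |a·x₀ + b·y₀ + c·z₀ - d| / √(a² + b² + c²)
  = |2·(-14) + (-3)·2 + 1·7 - 20| / √(2² + (-3)² + 1²)
  = |-28 - 6 + 7 - 20| / √(4 + 9 + 1)
  = |-47| / √14
  = 47 / 3.742
  ≈ 12.56

12.56


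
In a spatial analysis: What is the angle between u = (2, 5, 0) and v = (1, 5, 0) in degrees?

u·v = 2·1 + 5·5 + 0·0 = 2 + 25 + 0 = 27
|u| = √(2² + 5² + 0²) = √29 ≈ 5.385
|v| = √(1² + 5² + 0²) = √26 ≈ 5.099
cos θ = (u·v)/(|u||v|) = 27/(5.385·5.099) ≈ 0.9833
θ = arccos(0.9833) ≈ 10.49°

10.49°


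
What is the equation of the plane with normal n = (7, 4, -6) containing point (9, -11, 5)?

The plane through P with normal n = (a, b, c) satisfies n·(r - P) = 0,
i.e. ax + by + cz = a·x₀ + b·y₀ + c·z₀.
d = 7·9 + 4·(-11) + (-6)·5
  = 63 - 44 - 30
  = -11
Equation: 7x + 4y - 6z = -11

7x + 4y - 6z = -11


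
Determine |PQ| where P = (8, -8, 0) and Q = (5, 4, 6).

d = √[(x₂-x₁)² + (y₂-y₁)² + (z₂-z₁)²]
  = √[(-3)² + 12² + 6²]
  = √[9 + 144 + 36]
  = √189
  ≈ 13.75

13.75


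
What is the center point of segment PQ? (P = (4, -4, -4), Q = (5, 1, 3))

M = ((x₁+x₂)/2, (y₁+y₂)/2, (z₁+z₂)/2)
  = ((4 + 5)/2, (-4 + 1)/2, (-4 + 3)/2)
  = (9/2, -3/2, -1/2)
  = (4.5, -1.5, -0.5)

(4.5, -1.5, -0.5)


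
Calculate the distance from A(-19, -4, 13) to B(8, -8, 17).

d = √[(x₂-x₁)² + (y₂-y₁)² + (z₂-z₁)²]
  = √[27² + (-4)² + 4²]
  = √[729 + 16 + 16]
  = √761
  ≈ 27.59

27.59


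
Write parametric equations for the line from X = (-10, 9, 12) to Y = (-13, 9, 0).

Direction vector d = Y - X = (-13 + 10, 9 - 9, 0 - 12) = (-3, 0, -12)
Parametric form r = X + t·d:
x = -10 - 3t, y = 9, z = 12 - 12t

x = -10 - 3t, y = 9, z = 12 - 12t


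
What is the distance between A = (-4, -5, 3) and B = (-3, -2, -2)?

d = √[(x₂-x₁)² + (y₂-y₁)² + (z₂-z₁)²]
  = √[1² + 3² + (-5)²]
  = √[1 + 9 + 25]
  = √35
  ≈ 5.916

5.916


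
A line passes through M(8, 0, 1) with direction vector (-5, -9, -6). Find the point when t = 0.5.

P(t) = M + t·d
  = (8 + (-5)·0.5, 0 + (-9)·0.5, 1 + (-6)·0.5)
  = (8 - 2.5, 0 - 4.5, 1 - 3)
  = (5.5, -4.5, -2)

(5.5, -4.5, -2)


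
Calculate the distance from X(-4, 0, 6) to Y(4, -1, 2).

d = √[(x₂-x₁)² + (y₂-y₁)² + (z₂-z₁)²]
  = √[8² + (-1)² + (-4)²]
  = √[64 + 1 + 16]
  = √81
  ≈ 9

9


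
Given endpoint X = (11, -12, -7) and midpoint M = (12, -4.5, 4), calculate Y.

Y = 2M - X
  = (2·12 - 11, 2·(-4.5) - (-12), 2·4 - (-7))
  = (24 - 11, -9 + 12, 8 + 7)
  = (13, 3, 15)

(13, 3, 15)


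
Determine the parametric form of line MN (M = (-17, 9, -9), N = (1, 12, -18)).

Direction vector d = N - M = (1 + 17, 12 - 9, -18 + 9) = (18, 3, -9)
Parametric form r = M + t·d:
x = -17 + 18t, y = 9 + 3t, z = -9 - 9t

x = -17 + 18t, y = 9 + 3t, z = -9 - 9t


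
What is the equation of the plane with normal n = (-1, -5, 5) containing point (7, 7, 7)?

The plane through P with normal n = (a, b, c) satisfies n·(r - P) = 0,
i.e. ax + by + cz = a·x₀ + b·y₀ + c·z₀.
d = (-1)·7 + (-5)·7 + 5·7
  = -7 - 35 + 35
  = -7
Equation: -x - 5y + 5z = -7

-x - 5y + 5z = -7


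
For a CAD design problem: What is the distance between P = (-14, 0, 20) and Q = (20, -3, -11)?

d = √[(x₂-x₁)² + (y₂-y₁)² + (z₂-z₁)²]
  = √[34² + (-3)² + (-31)²]
  = √[1156 + 9 + 961]
  = √2126
  ≈ 46.11

46.11


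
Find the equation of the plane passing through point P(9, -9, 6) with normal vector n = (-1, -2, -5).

The plane through P with normal n = (a, b, c) satisfies n·(r - P) = 0,
i.e. ax + by + cz = a·x₀ + b·y₀ + c·z₀.
d = (-1)·9 + (-2)·(-9) + (-5)·6
  = -9 + 18 - 30
  = -21
Equation: -x - 2y - 5z = -21

-x - 2y - 5z = -21


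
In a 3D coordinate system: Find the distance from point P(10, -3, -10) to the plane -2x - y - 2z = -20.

distance = |a·x₀ + b·y₀ + c·z₀ - d| / √(a² + b² + c²)
  = |(-2)·10 + (-1)·(-3) + (-2)·(-10) - (-20)| / √((-2)² + (-1)² + (-2)²)
  = |-20 + 3 + 20 + 20| / √(4 + 1 + 4)
  = |23| / √9
  = 23 / 3
  ≈ 7.667

7.667


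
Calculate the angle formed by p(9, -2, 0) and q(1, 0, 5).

p·q = 9·1 + (-2)·0 + 0·5 = 9 + 0 + 0 = 9
|p| = √(9² + (-2)² + 0²) = √85 ≈ 9.22
|q| = √(1² + 0² + 5²) = √26 ≈ 5.099
cos θ = (p·q)/(|p||q|) = 9/(9.22·5.099) ≈ 0.1914
θ = arccos(0.1914) ≈ 78.96°

78.96°


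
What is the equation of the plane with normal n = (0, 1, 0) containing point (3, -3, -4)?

The plane through P with normal n = (a, b, c) satisfies n·(r - P) = 0,
i.e. ax + by + cz = a·x₀ + b·y₀ + c·z₀.
d = 0·3 + 1·(-3) + 0·(-4)
  = 0 - 3 + 0
  = -3
Equation: y = -3

y = -3


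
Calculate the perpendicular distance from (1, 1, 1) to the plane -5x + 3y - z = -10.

distance = |a·x₀ + b·y₀ + c·z₀ - d| / √(a² + b² + c²)
  = |(-5)·1 + 3·1 + (-1)·1 - (-10)| / √((-5)² + 3² + (-1)²)
  = |-5 + 3 - 1 + 10| / √(25 + 9 + 1)
  = |7| / √35
  = 7 / 5.916
  ≈ 1.183

1.183


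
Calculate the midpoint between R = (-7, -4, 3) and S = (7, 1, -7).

M = ((x₁+x₂)/2, (y₁+y₂)/2, (z₁+z₂)/2)
  = ((-7 + 7)/2, (-4 + 1)/2, (3 - 7)/2)
  = (0/2, -3/2, -4/2)
  = (0, -1.5, -2)

(0, -1.5, -2)


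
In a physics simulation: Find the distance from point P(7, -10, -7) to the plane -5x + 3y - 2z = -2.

distance = |a·x₀ + b·y₀ + c·z₀ - d| / √(a² + b² + c²)
  = |(-5)·7 + 3·(-10) + (-2)·(-7) - (-2)| / √((-5)² + 3² + (-2)²)
  = |-35 - 30 + 14 + 2| / √(25 + 9 + 4)
  = |-49| / √38
  = 49 / 6.164
  ≈ 7.949

7.949


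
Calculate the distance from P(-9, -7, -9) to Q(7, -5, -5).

d = √[(x₂-x₁)² + (y₂-y₁)² + (z₂-z₁)²]
  = √[16² + 2² + 4²]
  = √[256 + 4 + 16]
  = √276
  ≈ 16.61

16.61


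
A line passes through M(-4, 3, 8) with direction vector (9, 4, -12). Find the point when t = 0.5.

P(t) = M + t·d
  = (-4 + 9·0.5, 3 + 4·0.5, 8 + (-12)·0.5)
  = (-4 + 4.5, 3 + 2, 8 - 6)
  = (0.5, 5, 2)

(0.5, 5, 2)


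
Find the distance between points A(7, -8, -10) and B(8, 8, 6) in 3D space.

d = √[(x₂-x₁)² + (y₂-y₁)² + (z₂-z₁)²]
  = √[1² + 16² + 16²]
  = √[1 + 256 + 256]
  = √513
  ≈ 22.65

22.65


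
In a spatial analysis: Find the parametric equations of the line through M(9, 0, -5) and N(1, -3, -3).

Direction vector d = N - M = (1 - 9, -3 + 0, -3 + 5) = (-8, -3, 2)
Parametric form r = M + t·d:
x = 9 - 8t, y = 0 - 3t, z = -5 + 2t

x = 9 - 8t, y = 0 - 3t, z = -5 + 2t


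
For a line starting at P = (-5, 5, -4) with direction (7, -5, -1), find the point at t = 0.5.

P(t) = P + t·d
  = (-5 + 7·0.5, 5 + (-5)·0.5, -4 + (-1)·0.5)
  = (-5 + 3.5, 5 - 2.5, -4 - 0.5)
  = (-1.5, 2.5, -4.5)

(-1.5, 2.5, -4.5)


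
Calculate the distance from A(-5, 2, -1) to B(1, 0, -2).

d = √[(x₂-x₁)² + (y₂-y₁)² + (z₂-z₁)²]
  = √[6² + (-2)² + (-1)²]
  = √[36 + 4 + 1]
  = √41
  ≈ 6.403

6.403


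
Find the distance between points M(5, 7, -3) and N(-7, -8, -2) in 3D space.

d = √[(x₂-x₁)² + (y₂-y₁)² + (z₂-z₁)²]
  = √[(-12)² + (-15)² + 1²]
  = √[144 + 225 + 1]
  = √370
  ≈ 19.24

19.24


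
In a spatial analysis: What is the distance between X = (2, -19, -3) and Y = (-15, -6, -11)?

d = √[(x₂-x₁)² + (y₂-y₁)² + (z₂-z₁)²]
  = √[(-17)² + 13² + (-8)²]
  = √[289 + 169 + 64]
  = √522
  ≈ 22.85

22.85


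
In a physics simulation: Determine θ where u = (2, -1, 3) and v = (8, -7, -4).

u·v = 2·8 + (-1)·(-7) + 3·(-4) = 16 + 7 - 12 = 11
|u| = √(2² + (-1)² + 3²) = √14 ≈ 3.742
|v| = √(8² + (-7)² + (-4)²) = √129 ≈ 11.36
cos θ = (u·v)/(|u||v|) = 11/(3.742·11.36) ≈ 0.2588
θ = arccos(0.2588) ≈ 75°

75°


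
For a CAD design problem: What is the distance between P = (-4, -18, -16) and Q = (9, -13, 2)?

d = √[(x₂-x₁)² + (y₂-y₁)² + (z₂-z₁)²]
  = √[13² + 5² + 18²]
  = √[169 + 25 + 324]
  = √518
  ≈ 22.76

22.76


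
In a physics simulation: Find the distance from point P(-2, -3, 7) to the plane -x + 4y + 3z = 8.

distance = |a·x₀ + b·y₀ + c·z₀ - d| / √(a² + b² + c²)
  = |(-1)·(-2) + 4·(-3) + 3·7 - 8| / √((-1)² + 4² + 3²)
  = |2 - 12 + 21 - 8| / √(1 + 16 + 9)
  = |3| / √26
  = 3 / 5.099
  ≈ 0.5883

0.5883


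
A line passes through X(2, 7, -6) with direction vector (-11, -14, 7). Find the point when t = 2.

P(t) = X + t·d
  = (2 + (-11)·2, 7 + (-14)·2, -6 + 7·2)
  = (2 - 22, 7 - 28, -6 + 14)
  = (-20, -21, 8)

(-20, -21, 8)


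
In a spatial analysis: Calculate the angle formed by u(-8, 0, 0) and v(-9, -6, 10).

u·v = (-8)·(-9) + 0·(-6) + 0·10 = 72 + 0 + 0 = 72
|u| = √((-8)² + 0² + 0²) = √64 ≈ 8
|v| = √((-9)² + (-6)² + 10²) = √217 ≈ 14.73
cos θ = (u·v)/(|u||v|) = 72/(8·14.73) ≈ 0.611
θ = arccos(0.611) ≈ 52.34°

52.34°


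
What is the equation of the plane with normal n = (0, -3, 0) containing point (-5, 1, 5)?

The plane through P with normal n = (a, b, c) satisfies n·(r - P) = 0,
i.e. ax + by + cz = a·x₀ + b·y₀ + c·z₀.
d = 0·(-5) + (-3)·1 + 0·5
  = 0 - 3 + 0
  = -3
Equation: -3y = -3

-3y = -3


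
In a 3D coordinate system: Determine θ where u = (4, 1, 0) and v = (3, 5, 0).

u·v = 4·3 + 1·5 + 0·0 = 12 + 5 + 0 = 17
|u| = √(4² + 1² + 0²) = √17 ≈ 4.123
|v| = √(3² + 5² + 0²) = √34 ≈ 5.831
cos θ = (u·v)/(|u||v|) = 17/(4.123·5.831) ≈ 0.7071
θ = arccos(0.7071) ≈ 45°

45°


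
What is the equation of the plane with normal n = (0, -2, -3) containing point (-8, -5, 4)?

The plane through P with normal n = (a, b, c) satisfies n·(r - P) = 0,
i.e. ax + by + cz = a·x₀ + b·y₀ + c·z₀.
d = 0·(-8) + (-2)·(-5) + (-3)·4
  = 0 + 10 - 12
  = -2
Equation: -2y - 3z = -2

-2y - 3z = -2


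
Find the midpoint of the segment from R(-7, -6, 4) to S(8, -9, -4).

M = ((x₁+x₂)/2, (y₁+y₂)/2, (z₁+z₂)/2)
  = ((-7 + 8)/2, (-6 - 9)/2, (4 - 4)/2)
  = (1/2, -15/2, 0/2)
  = (0.5, -7.5, 0)

(0.5, -7.5, 0)


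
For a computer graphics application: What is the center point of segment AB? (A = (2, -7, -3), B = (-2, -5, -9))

M = ((x₁+x₂)/2, (y₁+y₂)/2, (z₁+z₂)/2)
  = ((2 - 2)/2, (-7 - 5)/2, (-3 - 9)/2)
  = (0/2, -12/2, -12/2)
  = (0, -6, -6)

(0, -6, -6)


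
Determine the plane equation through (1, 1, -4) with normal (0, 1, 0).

The plane through P with normal n = (a, b, c) satisfies n·(r - P) = 0,
i.e. ax + by + cz = a·x₀ + b·y₀ + c·z₀.
d = 0·1 + 1·1 + 0·(-4)
  = 0 + 1 + 0
  = 1
Equation: y = 1

y = 1


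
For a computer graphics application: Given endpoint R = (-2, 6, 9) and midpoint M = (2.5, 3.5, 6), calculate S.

S = 2M - R
  = (2·2.5 - (-2), 2·3.5 - 6, 2·6 - 9)
  = (5 + 2, 7 - 6, 12 - 9)
  = (7, 1, 3)

(7, 1, 3)


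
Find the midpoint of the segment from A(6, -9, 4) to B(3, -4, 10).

M = ((x₁+x₂)/2, (y₁+y₂)/2, (z₁+z₂)/2)
  = ((6 + 3)/2, (-9 - 4)/2, (4 + 10)/2)
  = (9/2, -13/2, 14/2)
  = (4.5, -6.5, 7)

(4.5, -6.5, 7)


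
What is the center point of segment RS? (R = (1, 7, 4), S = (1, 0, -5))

M = ((x₁+x₂)/2, (y₁+y₂)/2, (z₁+z₂)/2)
  = ((1 + 1)/2, (7 + 0)/2, (4 - 5)/2)
  = (2/2, 7/2, -1/2)
  = (1, 3.5, -0.5)

(1, 3.5, -0.5)


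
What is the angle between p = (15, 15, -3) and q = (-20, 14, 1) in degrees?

p·q = 15·(-20) + 15·14 + (-3)·1 = -300 + 210 - 3 = -93
|p| = √(15² + 15² + (-3)²) = √459 ≈ 21.42
|q| = √((-20)² + 14² + 1²) = √597 ≈ 24.43
cos θ = (p·q)/(|p||q|) = -93/(21.42·24.43) ≈ -0.1777
θ = arccos(-0.1777) ≈ 100.2°

100.2°


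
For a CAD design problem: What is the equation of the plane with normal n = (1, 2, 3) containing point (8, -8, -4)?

The plane through P with normal n = (a, b, c) satisfies n·(r - P) = 0,
i.e. ax + by + cz = a·x₀ + b·y₀ + c·z₀.
d = 1·8 + 2·(-8) + 3·(-4)
  = 8 - 16 - 12
  = -20
Equation: x + 2y + 3z = -20

x + 2y + 3z = -20


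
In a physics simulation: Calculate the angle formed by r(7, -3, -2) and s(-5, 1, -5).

r·s = 7·(-5) + (-3)·1 + (-2)·(-5) = -35 - 3 + 10 = -28
|r| = √(7² + (-3)² + (-2)²) = √62 ≈ 7.874
|s| = √((-5)² + 1² + (-5)²) = √51 ≈ 7.141
cos θ = (r·s)/(|r||s|) = -28/(7.874·7.141) ≈ -0.4979
θ = arccos(-0.4979) ≈ 119.9°

119.9°


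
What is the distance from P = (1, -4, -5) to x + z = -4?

distance = |a·x₀ + b·y₀ + c·z₀ - d| / √(a² + b² + c²)
  = |1·1 + 0·(-4) + 1·(-5) - (-4)| / √(1² + 0² + 1²)
  = |1 + 0 - 5 + 4| / √(1 + 0 + 1)
  = |0| / √2
  = 0 / 1.414
  ≈ 0

0


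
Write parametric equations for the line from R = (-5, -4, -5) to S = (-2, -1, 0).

Direction vector d = S - R = (-2 + 5, -1 + 4, 0 + 5) = (3, 3, 5)
Parametric form r = R + t·d:
x = -5 + 3t, y = -4 + 3t, z = -5 + 5t

x = -5 + 3t, y = -4 + 3t, z = -5 + 5t


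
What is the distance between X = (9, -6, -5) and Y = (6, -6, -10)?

d = √[(x₂-x₁)² + (y₂-y₁)² + (z₂-z₁)²]
  = √[(-3)² + 0² + (-5)²]
  = √[9 + 0 + 25]
  = √34
  ≈ 5.831

5.831


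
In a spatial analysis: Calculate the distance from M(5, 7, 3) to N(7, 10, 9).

d = √[(x₂-x₁)² + (y₂-y₁)² + (z₂-z₁)²]
  = √[2² + 3² + 6²]
  = √[4 + 9 + 36]
  = √49
  ≈ 7

7


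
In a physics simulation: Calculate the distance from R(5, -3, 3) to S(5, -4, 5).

d = √[(x₂-x₁)² + (y₂-y₁)² + (z₂-z₁)²]
  = √[0² + (-1)² + 2²]
  = √[0 + 1 + 4]
  = √5
  ≈ 2.236

2.236


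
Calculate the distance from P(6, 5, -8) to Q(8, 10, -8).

d = √[(x₂-x₁)² + (y₂-y₁)² + (z₂-z₁)²]
  = √[2² + 5² + 0²]
  = √[4 + 25 + 0]
  = √29
  ≈ 5.385

5.385


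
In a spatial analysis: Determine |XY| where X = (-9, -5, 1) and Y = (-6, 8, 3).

d = √[(x₂-x₁)² + (y₂-y₁)² + (z₂-z₁)²]
  = √[3² + 13² + 2²]
  = √[9 + 169 + 4]
  = √182
  ≈ 13.49

13.49


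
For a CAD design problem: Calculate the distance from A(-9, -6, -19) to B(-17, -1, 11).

d = √[(x₂-x₁)² + (y₂-y₁)² + (z₂-z₁)²]
  = √[(-8)² + 5² + 30²]
  = √[64 + 25 + 900]
  = √989
  ≈ 31.45

31.45


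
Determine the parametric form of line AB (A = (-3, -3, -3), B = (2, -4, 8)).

Direction vector d = B - A = (2 + 3, -4 + 3, 8 + 3) = (5, -1, 11)
Parametric form r = A + t·d:
x = -3 + 5t, y = -3 - t, z = -3 + 11t

x = -3 + 5t, y = -3 - t, z = -3 + 11t


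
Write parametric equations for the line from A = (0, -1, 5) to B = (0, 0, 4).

Direction vector d = B - A = (0 + 0, 0 + 1, 4 - 5) = (0, 1, -1)
Parametric form r = A + t·d:
x = 0, y = -1 + t, z = 5 - t

x = 0, y = -1 + t, z = 5 - t


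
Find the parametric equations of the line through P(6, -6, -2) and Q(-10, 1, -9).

Direction vector d = Q - P = (-10 - 6, 1 + 6, -9 + 2) = (-16, 7, -7)
Parametric form r = P + t·d:
x = 6 - 16t, y = -6 + 7t, z = -2 - 7t

x = 6 - 16t, y = -6 + 7t, z = -2 - 7t


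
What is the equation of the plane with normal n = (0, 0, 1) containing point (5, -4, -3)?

The plane through P with normal n = (a, b, c) satisfies n·(r - P) = 0,
i.e. ax + by + cz = a·x₀ + b·y₀ + c·z₀.
d = 0·5 + 0·(-4) + 1·(-3)
  = 0 + 0 - 3
  = -3
Equation: z = -3

z = -3


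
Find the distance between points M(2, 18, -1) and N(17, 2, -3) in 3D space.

d = √[(x₂-x₁)² + (y₂-y₁)² + (z₂-z₁)²]
  = √[15² + (-16)² + (-2)²]
  = √[225 + 256 + 4]
  = √485
  ≈ 22.02

22.02


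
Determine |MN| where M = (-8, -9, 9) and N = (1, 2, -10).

d = √[(x₂-x₁)² + (y₂-y₁)² + (z₂-z₁)²]
  = √[9² + 11² + (-19)²]
  = √[81 + 121 + 361]
  = √563
  ≈ 23.73

23.73


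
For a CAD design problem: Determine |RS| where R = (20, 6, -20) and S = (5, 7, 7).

d = √[(x₂-x₁)² + (y₂-y₁)² + (z₂-z₁)²]
  = √[(-15)² + 1² + 27²]
  = √[225 + 1 + 729]
  = √955
  ≈ 30.9

30.9


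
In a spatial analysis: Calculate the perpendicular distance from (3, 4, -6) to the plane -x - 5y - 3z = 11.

distance = |a·x₀ + b·y₀ + c·z₀ - d| / √(a² + b² + c²)
  = |(-1)·3 + (-5)·4 + (-3)·(-6) - 11| / √((-1)² + (-5)² + (-3)²)
  = |-3 - 20 + 18 - 11| / √(1 + 25 + 9)
  = |-16| / √35
  = 16 / 5.916
  ≈ 2.704

2.704


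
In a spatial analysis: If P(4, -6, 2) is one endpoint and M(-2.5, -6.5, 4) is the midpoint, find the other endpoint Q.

Q = 2M - P
  = (2·(-2.5) - 4, 2·(-6.5) - (-6), 2·4 - 2)
  = (-5 - 4, -13 + 6, 8 - 2)
  = (-9, -7, 6)

(-9, -7, 6)


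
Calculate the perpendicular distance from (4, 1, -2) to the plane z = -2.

distance = |a·x₀ + b·y₀ + c·z₀ - d| / √(a² + b² + c²)
  = |0·4 + 0·1 + 1·(-2) - (-2)| / √(0² + 0² + 1²)
  = |0 + 0 - 2 + 2| / √(0 + 0 + 1)
  = |0| / √1
  = 0 / 1
  ≈ 0

0


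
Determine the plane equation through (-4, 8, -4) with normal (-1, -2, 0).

The plane through P with normal n = (a, b, c) satisfies n·(r - P) = 0,
i.e. ax + by + cz = a·x₀ + b·y₀ + c·z₀.
d = (-1)·(-4) + (-2)·8 + 0·(-4)
  = 4 - 16 + 0
  = -12
Equation: -x - 2y = -12

-x - 2y = -12


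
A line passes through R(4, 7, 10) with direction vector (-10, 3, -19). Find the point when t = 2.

P(t) = R + t·d
  = (4 + (-10)·2, 7 + 3·2, 10 + (-19)·2)
  = (4 - 20, 7 + 6, 10 - 38)
  = (-16, 13, -28)

(-16, 13, -28)


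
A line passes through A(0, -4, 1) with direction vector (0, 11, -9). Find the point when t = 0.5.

P(t) = A + t·d
  = (0 + 0·0.5, -4 + 11·0.5, 1 + (-9)·0.5)
  = (0 + 0, -4 + 5.5, 1 - 4.5)
  = (0, 1.5, -3.5)

(0, 1.5, -3.5)


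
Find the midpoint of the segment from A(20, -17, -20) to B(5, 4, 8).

M = ((x₁+x₂)/2, (y₁+y₂)/2, (z₁+z₂)/2)
  = ((20 + 5)/2, (-17 + 4)/2, (-20 + 8)/2)
  = (25/2, -13/2, -12/2)
  = (12.5, -6.5, -6)

(12.5, -6.5, -6)


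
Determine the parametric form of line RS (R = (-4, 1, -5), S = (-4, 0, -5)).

Direction vector d = S - R = (-4 + 4, 0 - 1, -5 + 5) = (0, -1, 0)
Parametric form r = R + t·d:
x = -4, y = 1 - t, z = -5

x = -4, y = 1 - t, z = -5


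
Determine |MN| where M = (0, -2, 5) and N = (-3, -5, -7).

d = √[(x₂-x₁)² + (y₂-y₁)² + (z₂-z₁)²]
  = √[(-3)² + (-3)² + (-12)²]
  = √[9 + 9 + 144]
  = √162
  ≈ 12.73

12.73


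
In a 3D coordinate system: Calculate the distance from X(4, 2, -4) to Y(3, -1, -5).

d = √[(x₂-x₁)² + (y₂-y₁)² + (z₂-z₁)²]
  = √[(-1)² + (-3)² + (-1)²]
  = √[1 + 9 + 1]
  = √11
  ≈ 3.317

3.317


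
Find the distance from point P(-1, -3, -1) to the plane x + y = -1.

distance = |a·x₀ + b·y₀ + c·z₀ - d| / √(a² + b² + c²)
  = |1·(-1) + 1·(-3) + 0·(-1) - (-1)| / √(1² + 1² + 0²)
  = |-1 - 3 + 0 + 1| / √(1 + 1 + 0)
  = |-3| / √2
  = 3 / 1.414
  ≈ 2.121

2.121


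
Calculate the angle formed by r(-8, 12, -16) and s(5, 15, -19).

r·s = (-8)·5 + 12·15 + (-16)·(-19) = -40 + 180 + 304 = 444
|r| = √((-8)² + 12² + (-16)²) = √464 ≈ 21.54
|s| = √(5² + 15² + (-19)²) = √611 ≈ 24.72
cos θ = (r·s)/(|r||s|) = 444/(21.54·24.72) ≈ 0.8339
θ = arccos(0.8339) ≈ 33.5°

33.5°


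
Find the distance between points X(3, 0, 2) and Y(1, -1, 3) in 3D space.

d = √[(x₂-x₁)² + (y₂-y₁)² + (z₂-z₁)²]
  = √[(-2)² + (-1)² + 1²]
  = √[4 + 1 + 1]
  = √6
  ≈ 2.449

2.449


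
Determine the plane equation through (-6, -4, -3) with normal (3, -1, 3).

The plane through P with normal n = (a, b, c) satisfies n·(r - P) = 0,
i.e. ax + by + cz = a·x₀ + b·y₀ + c·z₀.
d = 3·(-6) + (-1)·(-4) + 3·(-3)
  = -18 + 4 - 9
  = -23
Equation: 3x - y + 3z = -23

3x - y + 3z = -23


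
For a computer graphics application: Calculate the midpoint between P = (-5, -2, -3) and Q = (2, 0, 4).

M = ((x₁+x₂)/2, (y₁+y₂)/2, (z₁+z₂)/2)
  = ((-5 + 2)/2, (-2 + 0)/2, (-3 + 4)/2)
  = (-3/2, -2/2, 1/2)
  = (-1.5, -1, 0.5)

(-1.5, -1, 0.5)


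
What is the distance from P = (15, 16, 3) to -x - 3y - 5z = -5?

distance = |a·x₀ + b·y₀ + c·z₀ - d| / √(a² + b² + c²)
  = |(-1)·15 + (-3)·16 + (-5)·3 - (-5)| / √((-1)² + (-3)² + (-5)²)
  = |-15 - 48 - 15 + 5| / √(1 + 9 + 25)
  = |-73| / √35
  = 73 / 5.916
  ≈ 12.34

12.34


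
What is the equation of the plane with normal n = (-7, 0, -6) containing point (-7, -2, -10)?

The plane through P with normal n = (a, b, c) satisfies n·(r - P) = 0,
i.e. ax + by + cz = a·x₀ + b·y₀ + c·z₀.
d = (-7)·(-7) + 0·(-2) + (-6)·(-10)
  = 49 + 0 + 60
  = 109
Equation: -7x - 6z = 109

-7x - 6z = 109


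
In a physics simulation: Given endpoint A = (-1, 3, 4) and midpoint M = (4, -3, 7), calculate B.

B = 2M - A
  = (2·4 - (-1), 2·(-3) - 3, 2·7 - 4)
  = (8 + 1, -6 - 3, 14 - 4)
  = (9, -9, 10)

(9, -9, 10)


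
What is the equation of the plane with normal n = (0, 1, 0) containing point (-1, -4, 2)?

The plane through P with normal n = (a, b, c) satisfies n·(r - P) = 0,
i.e. ax + by + cz = a·x₀ + b·y₀ + c·z₀.
d = 0·(-1) + 1·(-4) + 0·2
  = 0 - 4 + 0
  = -4
Equation: y = -4

y = -4


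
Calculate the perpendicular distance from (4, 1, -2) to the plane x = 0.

distance = |a·x₀ + b·y₀ + c·z₀ - d| / √(a² + b² + c²)
  = |1·4 + 0·1 + 0·(-2) - 0| / √(1² + 0² + 0²)
  = |4 + 0 + 0 + 0| / √(1 + 0 + 0)
  = |4| / √1
  = 4 / 1
  ≈ 4

4


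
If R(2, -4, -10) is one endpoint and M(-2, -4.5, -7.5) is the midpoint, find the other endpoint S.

S = 2M - R
  = (2·(-2) - 2, 2·(-4.5) - (-4), 2·(-7.5) - (-10))
  = (-4 - 2, -9 + 4, -15 + 10)
  = (-6, -5, -5)

(-6, -5, -5)


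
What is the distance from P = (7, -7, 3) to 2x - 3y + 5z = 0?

distance = |a·x₀ + b·y₀ + c·z₀ - d| / √(a² + b² + c²)
  = |2·7 + (-3)·(-7) + 5·3 - 0| / √(2² + (-3)² + 5²)
  = |14 + 21 + 15 + 0| / √(4 + 9 + 25)
  = |50| / √38
  = 50 / 6.164
  ≈ 8.111

8.111


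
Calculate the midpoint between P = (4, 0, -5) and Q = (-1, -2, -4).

M = ((x₁+x₂)/2, (y₁+y₂)/2, (z₁+z₂)/2)
  = ((4 - 1)/2, (0 - 2)/2, (-5 - 4)/2)
  = (3/2, -2/2, -9/2)
  = (1.5, -1, -4.5)

(1.5, -1, -4.5)


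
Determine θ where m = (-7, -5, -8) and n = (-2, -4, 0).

m·n = (-7)·(-2) + (-5)·(-4) + (-8)·0 = 14 + 20 + 0 = 34
|m| = √((-7)² + (-5)² + (-8)²) = √138 ≈ 11.75
|n| = √((-2)² + (-4)² + 0²) = √20 ≈ 4.472
cos θ = (m·n)/(|m||n|) = 34/(11.75·4.472) ≈ 0.6472
θ = arccos(0.6472) ≈ 49.67°

49.67°
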